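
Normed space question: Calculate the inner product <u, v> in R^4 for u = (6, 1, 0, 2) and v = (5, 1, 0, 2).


Computing the standard inner product <u, v> = sum u_i * v_i
= 6*5 + 1*1 + 0*0 + 2*2
= 30 + 1 + 0 + 4
= 35

35


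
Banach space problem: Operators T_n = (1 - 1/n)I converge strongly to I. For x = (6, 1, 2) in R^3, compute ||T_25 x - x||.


T_25 x - x = (1 - 1/25)x - x = -x/25
||x|| = sqrt(41) = 6.4031
||T_25 x - x|| = ||x||/25 = 6.4031/25 = 0.2561

0.2561


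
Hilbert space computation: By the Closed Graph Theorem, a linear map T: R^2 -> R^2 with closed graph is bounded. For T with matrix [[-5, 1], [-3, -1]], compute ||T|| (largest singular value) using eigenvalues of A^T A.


A^T A = [[34, -2], [-2, 2]]
trace(A^T A) = 36, det(A^T A) = 64
discriminant = 36^2 - 4*64 = 1040
Largest eigenvalue of A^T A = (trace + sqrt(disc))/2 = 34.1245
||T|| = sqrt(34.1245) = 5.8416

5.8416


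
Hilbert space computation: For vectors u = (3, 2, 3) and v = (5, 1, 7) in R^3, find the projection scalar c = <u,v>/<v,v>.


Computing <u,v> = 3*5 + 2*1 + 3*7 = 38
Computing <v,v> = 5^2 + 1^2 + 7^2 = 75
Projection coefficient = 38/75 = 0.5067

0.5067


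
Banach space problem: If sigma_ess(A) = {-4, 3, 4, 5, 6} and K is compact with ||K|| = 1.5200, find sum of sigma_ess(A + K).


By Weyl's theorem, the essential spectrum is invariant under compact perturbations.
sigma_ess(A + K) = sigma_ess(A) = {-4, 3, 4, 5, 6}
Sum = -4 + 3 + 4 + 5 + 6 = 14

14


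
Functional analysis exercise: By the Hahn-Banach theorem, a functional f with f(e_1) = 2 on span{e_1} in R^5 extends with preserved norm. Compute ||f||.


The norm of f is given by ||f|| = sup_{||x||=1} |f(x)|.
On span{e_1}, ||e_1|| = 1, so ||f|| = |f(e_1)| / ||e_1||
= |2| / 1 = 2.0000

2.0000


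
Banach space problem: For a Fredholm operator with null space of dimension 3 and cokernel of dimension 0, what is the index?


The Fredholm index is defined as ind(T) = dim(ker T) - dim(coker T)
= 3 - 0
= 3

3


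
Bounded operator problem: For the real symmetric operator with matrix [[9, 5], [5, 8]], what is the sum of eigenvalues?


For a self-adjoint (symmetric) matrix, the eigenvalues are real.
The sum of eigenvalues equals the trace of the matrix.
trace = 9 + 8 = 17

17


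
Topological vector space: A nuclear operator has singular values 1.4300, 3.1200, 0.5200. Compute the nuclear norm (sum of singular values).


The nuclear norm is the sum of all singular values.
||T||_1 = 1.4300 + 3.1200 + 0.5200
= 5.0700

5.0700


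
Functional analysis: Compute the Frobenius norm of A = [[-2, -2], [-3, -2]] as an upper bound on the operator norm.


||A||_F^2 = sum a_ij^2
= (-2)^2 + (-2)^2 + (-3)^2 + (-2)^2
= 4 + 4 + 9 + 4 = 21
||A||_F = sqrt(21) = 4.5826

4.5826


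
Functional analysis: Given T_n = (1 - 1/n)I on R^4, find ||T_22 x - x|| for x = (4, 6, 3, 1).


T_22 x - x = (1 - 1/22)x - x = -x/22
||x|| = sqrt(62) = 7.8740
||T_22 x - x|| = ||x||/22 = 7.8740/22 = 0.3579

0.3579


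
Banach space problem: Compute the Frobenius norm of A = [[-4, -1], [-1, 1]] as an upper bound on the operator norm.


||A||_F^2 = sum a_ij^2
= (-4)^2 + (-1)^2 + (-1)^2 + 1^2
= 16 + 1 + 1 + 1 = 19
||A||_F = sqrt(19) = 4.3589

4.3589


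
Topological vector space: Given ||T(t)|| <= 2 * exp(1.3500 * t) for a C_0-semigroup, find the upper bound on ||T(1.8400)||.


||T(1.8400)|| <= 2 * exp(1.3500 * 1.8400)
= 2 * exp(2.4840)
= 2 * 11.9891
= 23.9783

23.9783


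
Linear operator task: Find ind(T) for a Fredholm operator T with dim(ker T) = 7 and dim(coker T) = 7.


The Fredholm index is defined as ind(T) = dim(ker T) - dim(coker T)
= 7 - 7
= 0

0


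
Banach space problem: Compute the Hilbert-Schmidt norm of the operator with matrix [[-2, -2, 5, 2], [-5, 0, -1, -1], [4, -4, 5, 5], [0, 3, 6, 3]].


The Hilbert-Schmidt norm is sqrt(sum of squares of all entries).
Sum of squares = (-2)^2 + (-2)^2 + 5^2 + 2^2 + (-5)^2 + 0^2 + (-1)^2 + (-1)^2 + 4^2 + (-4)^2 + 5^2 + 5^2 + 0^2 + 3^2 + 6^2 + 3^2
= 4 + 4 + 25 + 4 + 25 + 0 + 1 + 1 + 16 + 16 + 25 + 25 + 0 + 9 + 36 + 9 = 200
||T||_HS = sqrt(200) = 14.1421

14.1421


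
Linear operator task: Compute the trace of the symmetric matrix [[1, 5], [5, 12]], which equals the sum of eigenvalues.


For a self-adjoint (symmetric) matrix, the eigenvalues are real.
The sum of eigenvalues equals the trace of the matrix.
trace = 1 + 12 = 13

13


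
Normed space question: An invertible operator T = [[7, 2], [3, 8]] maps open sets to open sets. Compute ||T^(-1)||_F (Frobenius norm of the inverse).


det(T) = 7*8 - 2*3 = 50
T^(-1) = (1/50) * [[8, -2], [-3, 7]] = [[0.1600, -0.0400], [-0.0600, 0.1400]]
||T^(-1)||_F^2 = 0.1600^2 + (-0.0400)^2 + (-0.0600)^2 + 0.1400^2 = 0.0504
||T^(-1)||_F = sqrt(0.0504) = 0.2245

0.2245


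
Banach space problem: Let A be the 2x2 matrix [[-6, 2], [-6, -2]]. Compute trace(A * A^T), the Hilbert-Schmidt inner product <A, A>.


trace(A * A^T) = sum of squares of all entries
= (-6)^2 + 2^2 + (-6)^2 + (-2)^2
= 36 + 4 + 36 + 4
= 80

80


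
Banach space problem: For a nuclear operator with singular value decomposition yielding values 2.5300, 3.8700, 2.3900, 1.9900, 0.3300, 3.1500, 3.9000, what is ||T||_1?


The nuclear norm is the sum of all singular values.
||T||_1 = 2.5300 + 3.8700 + 2.3900 + 1.9900 + 0.3300 + 3.1500 + 3.9000
= 18.1600

18.1600


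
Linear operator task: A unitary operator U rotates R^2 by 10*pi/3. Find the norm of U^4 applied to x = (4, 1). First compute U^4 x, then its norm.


U is a rotation by theta = 10*pi/3
U^4 = rotation by 4*theta = 40*pi/3 = 4*pi/3 (mod 2*pi)
cos(4*pi/3) = -0.5000, sin(4*pi/3) = -0.8660
U^4 x = (-0.5000 * 4 - -0.8660 * 1, -0.8660 * 4 + -0.5000 * 1)
= (-1.1340, -3.9641)
||U^4 x|| = sqrt((-1.1340)^2 + (-3.9641)^2) = sqrt(17.0000) = 4.1231

4.1231


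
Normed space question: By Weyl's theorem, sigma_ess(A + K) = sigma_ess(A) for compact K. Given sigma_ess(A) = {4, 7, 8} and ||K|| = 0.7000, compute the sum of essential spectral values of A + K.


By Weyl's theorem, the essential spectrum is invariant under compact perturbations.
sigma_ess(A + K) = sigma_ess(A) = {4, 7, 8}
Sum = 4 + 7 + 8 = 19

19


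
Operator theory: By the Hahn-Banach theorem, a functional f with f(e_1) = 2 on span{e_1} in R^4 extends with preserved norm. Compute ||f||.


The norm of f is given by ||f|| = sup_{||x||=1} |f(x)|.
On span{e_1}, ||e_1|| = 1, so ||f|| = |f(e_1)| / ||e_1||
= |2| / 1 = 2.0000

2.0000


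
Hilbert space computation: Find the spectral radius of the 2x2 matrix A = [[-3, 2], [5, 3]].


For a 2x2 matrix, eigenvalues satisfy lambda^2 - (trace)*lambda + det = 0
trace = -3 + 3 = 0
det = -3*3 - 2*5 = -19
discriminant = 0^2 - 4*(-19) = 76
spectral radius = max |eigenvalue| = 4.3589

4.3589


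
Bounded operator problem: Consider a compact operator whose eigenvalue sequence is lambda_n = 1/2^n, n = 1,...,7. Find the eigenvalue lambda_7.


The eigenvalue formula gives lambda_7 = 1/2^7
= 1/128
= 0.0078

0.0078


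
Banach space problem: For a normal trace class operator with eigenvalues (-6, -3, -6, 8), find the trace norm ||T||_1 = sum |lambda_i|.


For a normal operator, singular values equal |eigenvalues|.
Trace norm = sum |lambda_i| = 6 + 3 + 6 + 8
= 23

23


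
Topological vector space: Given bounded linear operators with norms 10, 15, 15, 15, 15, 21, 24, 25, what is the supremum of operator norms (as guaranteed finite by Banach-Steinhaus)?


By the Uniform Boundedness Principle, the supremum of norms is finite.
sup_k ||T_k|| = max(10, 15, 15, 15, 15, 21, 24, 25) = 25

25


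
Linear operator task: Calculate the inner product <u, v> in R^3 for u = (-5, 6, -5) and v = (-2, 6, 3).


Computing the standard inner product <u, v> = sum u_i * v_i
= -5*-2 + 6*6 + -5*3
= 10 + 36 + -15
= 31

31


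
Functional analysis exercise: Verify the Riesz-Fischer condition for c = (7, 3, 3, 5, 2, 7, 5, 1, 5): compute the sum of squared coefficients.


sum |c_n|^2 = 7^2 + 3^2 + 3^2 + 5^2 + 2^2 + 7^2 + 5^2 + 1^2 + 5^2
= 49 + 9 + 9 + 25 + 4 + 49 + 25 + 1 + 25
= 196

196


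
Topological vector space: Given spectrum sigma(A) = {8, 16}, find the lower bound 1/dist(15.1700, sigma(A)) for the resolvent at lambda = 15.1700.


dist(15.1700, {8, 16}) = min(|15.1700 - 8|, |15.1700 - 16|)
= min(7.1700, 0.8300) = 0.8300
Resolvent bound = 1/0.8300 = 1.2048

1.2048


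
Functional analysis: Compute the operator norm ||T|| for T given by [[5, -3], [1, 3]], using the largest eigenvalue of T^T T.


A^T A = [[26, -12], [-12, 18]]
trace(A^T A) = 44, det(A^T A) = 324
discriminant = 44^2 - 4*324 = 640
Largest eigenvalue of A^T A = (trace + sqrt(disc))/2 = 34.6491
||T|| = sqrt(34.6491) = 5.8863

5.8863


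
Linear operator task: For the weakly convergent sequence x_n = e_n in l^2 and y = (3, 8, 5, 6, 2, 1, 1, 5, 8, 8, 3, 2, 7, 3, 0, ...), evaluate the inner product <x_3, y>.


x_3 = e_3 is the standard basis vector with 1 in position 3.
<x_3, y> = y_3 = 5
As n -> infinity, <x_n, y> -> 0, confirming weak convergence of (x_n) to 0.

5


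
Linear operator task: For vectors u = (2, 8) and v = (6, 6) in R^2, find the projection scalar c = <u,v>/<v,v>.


Computing <u,v> = 2*6 + 8*6 = 60
Computing <v,v> = 6^2 + 6^2 = 72
Projection coefficient = 60/72 = 0.8333

0.8333


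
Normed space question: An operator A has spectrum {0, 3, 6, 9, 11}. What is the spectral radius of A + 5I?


Spectrum of A + 5I = {5, 8, 11, 14, 16}
Spectral radius = max |lambda| over the shifted spectrum
= max(5, 8, 11, 14, 16) = 16

16


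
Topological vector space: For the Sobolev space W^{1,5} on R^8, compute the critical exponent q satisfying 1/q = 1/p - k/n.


Using the Sobolev embedding formula: 1/q = 1/p - k/n
1/q = 1/5 - 1/8 = 3/40
q = 1/(3/40) = 40/3 = 13.3333

13.3333


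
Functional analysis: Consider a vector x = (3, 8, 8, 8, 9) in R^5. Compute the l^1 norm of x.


The l^1 norm equals the sum of absolute values of all components.
||x||_1 = 3 + 8 + 8 + 8 + 9
= 36

36.0000


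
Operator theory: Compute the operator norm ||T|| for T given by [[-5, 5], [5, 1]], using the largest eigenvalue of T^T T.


A^T A = [[50, -20], [-20, 26]]
trace(A^T A) = 76, det(A^T A) = 900
discriminant = 76^2 - 4*900 = 2176
Largest eigenvalue of A^T A = (trace + sqrt(disc))/2 = 61.3238
||T|| = sqrt(61.3238) = 7.8310

7.8310


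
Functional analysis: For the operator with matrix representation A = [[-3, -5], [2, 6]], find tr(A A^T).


trace(A * A^T) = sum of squares of all entries
= (-3)^2 + (-5)^2 + 2^2 + 6^2
= 9 + 25 + 4 + 36
= 74

74


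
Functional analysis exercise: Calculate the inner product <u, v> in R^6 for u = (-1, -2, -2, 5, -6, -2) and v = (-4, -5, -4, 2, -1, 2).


Computing the standard inner product <u, v> = sum u_i * v_i
= -1*-4 + -2*-5 + -2*-4 + 5*2 + -6*-1 + -2*2
= 4 + 10 + 8 + 10 + 6 + -4
= 34

34


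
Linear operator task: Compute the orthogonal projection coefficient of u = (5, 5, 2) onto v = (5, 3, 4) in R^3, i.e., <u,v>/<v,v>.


Computing <u,v> = 5*5 + 5*3 + 2*4 = 48
Computing <v,v> = 5^2 + 3^2 + 4^2 = 50
Projection coefficient = 48/50 = 0.9600

0.9600


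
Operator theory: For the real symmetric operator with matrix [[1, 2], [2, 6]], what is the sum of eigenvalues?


For a self-adjoint (symmetric) matrix, the eigenvalues are real.
The sum of eigenvalues equals the trace of the matrix.
trace = 1 + 6 = 7

7


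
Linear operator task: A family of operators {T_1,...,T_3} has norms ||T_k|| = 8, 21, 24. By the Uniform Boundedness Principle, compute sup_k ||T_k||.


By the Uniform Boundedness Principle, the supremum of norms is finite.
sup_k ||T_k|| = max(8, 21, 24) = 24

24


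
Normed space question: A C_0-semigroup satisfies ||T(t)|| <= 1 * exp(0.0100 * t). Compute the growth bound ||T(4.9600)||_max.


||T(4.9600)|| <= 1 * exp(0.0100 * 4.9600)
= 1 * exp(0.0496)
= 1 * 1.0509
= 1.0509

1.0509


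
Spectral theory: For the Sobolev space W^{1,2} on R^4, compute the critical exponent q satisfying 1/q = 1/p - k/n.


Using the Sobolev embedding formula: 1/q = 1/p - k/n
1/q = 1/2 - 1/4 = 1/4
q = 1/(1/4) = 4

4.0000


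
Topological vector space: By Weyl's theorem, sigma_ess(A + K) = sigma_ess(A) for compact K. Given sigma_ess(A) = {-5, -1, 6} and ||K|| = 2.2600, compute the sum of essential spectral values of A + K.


By Weyl's theorem, the essential spectrum is invariant under compact perturbations.
sigma_ess(A + K) = sigma_ess(A) = {-5, -1, 6}
Sum = -5 + -1 + 6 = 0

0


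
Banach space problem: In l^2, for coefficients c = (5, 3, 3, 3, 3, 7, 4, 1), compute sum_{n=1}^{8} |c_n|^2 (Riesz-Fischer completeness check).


sum |c_n|^2 = 5^2 + 3^2 + 3^2 + 3^2 + 3^2 + 7^2 + 4^2 + 1^2
= 25 + 9 + 9 + 9 + 9 + 49 + 16 + 1
= 127

127


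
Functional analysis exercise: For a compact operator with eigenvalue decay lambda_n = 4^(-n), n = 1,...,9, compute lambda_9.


The eigenvalue formula gives lambda_9 = 1/4^9
= 1/262144
= 3.8147e-06

3.8147e-06


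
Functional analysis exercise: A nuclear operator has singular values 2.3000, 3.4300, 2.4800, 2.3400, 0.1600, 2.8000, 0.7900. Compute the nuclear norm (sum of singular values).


The nuclear norm is the sum of all singular values.
||T||_1 = 2.3000 + 3.4300 + 2.4800 + 2.3400 + 0.1600 + 2.8000 + 0.7900
= 14.3000

14.3000


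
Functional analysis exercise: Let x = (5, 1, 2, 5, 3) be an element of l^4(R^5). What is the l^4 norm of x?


The l^4 norm = (sum |x_i|^4)^(1/4)
Sum of 4th powers = 625 + 1 + 16 + 625 + 81 = 1348
||x||_4 = (1348)^(1/4) = 6.0593

6.0593


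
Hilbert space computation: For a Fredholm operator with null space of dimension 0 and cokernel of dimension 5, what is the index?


The Fredholm index is defined as ind(T) = dim(ker T) - dim(coker T)
= 0 - 5
= -5

-5


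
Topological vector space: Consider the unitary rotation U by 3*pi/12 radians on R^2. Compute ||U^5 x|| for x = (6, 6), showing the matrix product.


U is a rotation by theta = 3*pi/12
U^5 = rotation by 5*theta = 15*pi/12
cos(15*pi/12) = -0.7071, sin(15*pi/12) = -0.7071
U^5 x = (-0.7071 * 6 - -0.7071 * 6, -0.7071 * 6 + -0.7071 * 6)
= (0.0000, -8.4853)
||U^5 x|| = sqrt(0.0000^2 + (-8.4853)^2) = sqrt(72.0000) = 8.4853

8.4853


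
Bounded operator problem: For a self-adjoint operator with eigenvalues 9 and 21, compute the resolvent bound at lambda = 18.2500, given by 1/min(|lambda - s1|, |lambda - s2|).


dist(18.2500, {9, 21}) = min(|18.2500 - 9|, |18.2500 - 21|)
= min(9.2500, 2.7500) = 2.7500
Resolvent bound = 1/2.7500 = 0.3636

0.3636


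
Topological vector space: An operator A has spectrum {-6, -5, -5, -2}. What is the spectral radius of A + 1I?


Spectrum of A + 1I = {-5, -4, -4, -1}
Spectral radius = max |lambda| over the shifted spectrum
= max(5, 4, 4, 1) = 5

5


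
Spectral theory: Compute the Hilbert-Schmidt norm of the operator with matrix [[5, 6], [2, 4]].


The Hilbert-Schmidt norm is sqrt(sum of squares of all entries).
Sum of squares = 5^2 + 6^2 + 2^2 + 4^2
= 25 + 36 + 4 + 16 = 81
||T||_HS = sqrt(81) = 9.0000

9.0000


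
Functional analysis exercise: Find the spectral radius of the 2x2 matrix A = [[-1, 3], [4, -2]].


For a 2x2 matrix, eigenvalues satisfy lambda^2 - (trace)*lambda + det = 0
trace = -1 + -2 = -3
det = -1*-2 - 3*4 = -10
discriminant = (-3)^2 - 4*(-10) = 49
spectral radius = max |eigenvalue| = 5.0000

5.0000


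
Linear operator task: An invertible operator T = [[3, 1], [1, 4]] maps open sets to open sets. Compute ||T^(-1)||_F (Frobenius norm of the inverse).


det(T) = 3*4 - 1*1 = 11
T^(-1) = (1/11) * [[4, -1], [-1, 3]] = [[0.3636, -0.0909], [-0.0909, 0.2727]]
||T^(-1)||_F^2 = 0.3636^2 + (-0.0909)^2 + (-0.0909)^2 + 0.2727^2 = 0.2231
||T^(-1)||_F = sqrt(0.2231) = 0.4724

0.4724


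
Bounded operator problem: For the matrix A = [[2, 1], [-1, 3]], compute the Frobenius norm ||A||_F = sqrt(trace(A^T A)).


||A||_F^2 = sum a_ij^2
= 2^2 + 1^2 + (-1)^2 + 3^2
= 4 + 1 + 1 + 9 = 15
||A||_F = sqrt(15) = 3.8730

3.8730


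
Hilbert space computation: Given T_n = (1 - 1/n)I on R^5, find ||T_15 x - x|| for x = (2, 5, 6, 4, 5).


T_15 x - x = (1 - 1/15)x - x = -x/15
||x|| = sqrt(106) = 10.2956
||T_15 x - x|| = ||x||/15 = 10.2956/15 = 0.6864

0.6864


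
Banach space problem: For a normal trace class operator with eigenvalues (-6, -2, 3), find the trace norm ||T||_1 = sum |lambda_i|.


For a normal operator, singular values equal |eigenvalues|.
Trace norm = sum |lambda_i| = 6 + 2 + 3
= 11

11


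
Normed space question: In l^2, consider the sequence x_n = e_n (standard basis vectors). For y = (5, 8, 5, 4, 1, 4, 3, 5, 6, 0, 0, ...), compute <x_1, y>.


x_1 = e_1 is the standard basis vector with 1 in position 1.
<x_1, y> = y_1 = 5
As n -> infinity, <x_n, y> -> 0, confirming weak convergence of (x_n) to 0.

5


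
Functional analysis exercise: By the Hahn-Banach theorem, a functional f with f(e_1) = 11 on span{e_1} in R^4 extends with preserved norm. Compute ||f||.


The norm of f is given by ||f|| = sup_{||x||=1} |f(x)|.
On span{e_1}, ||e_1|| = 1, so ||f|| = |f(e_1)| / ||e_1||
= |11| / 1 = 11.0000

11.0000


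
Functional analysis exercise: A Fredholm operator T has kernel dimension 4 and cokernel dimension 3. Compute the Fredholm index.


The Fredholm index is defined as ind(T) = dim(ker T) - dim(coker T)
= 4 - 3
= 1

1


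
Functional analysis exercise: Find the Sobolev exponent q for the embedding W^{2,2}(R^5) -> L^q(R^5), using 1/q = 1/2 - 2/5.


Using the Sobolev embedding formula: 1/q = 1/p - k/n
1/q = 1/2 - 2/5 = 1/10
q = 1/(1/10) = 10

10.0000


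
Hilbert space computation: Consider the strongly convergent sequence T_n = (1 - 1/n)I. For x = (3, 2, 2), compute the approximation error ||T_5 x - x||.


T_5 x - x = (1 - 1/5)x - x = -x/5
||x|| = sqrt(17) = 4.1231
||T_5 x - x|| = ||x||/5 = 4.1231/5 = 0.8246

0.8246


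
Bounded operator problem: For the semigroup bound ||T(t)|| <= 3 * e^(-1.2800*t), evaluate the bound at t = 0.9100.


||T(0.9100)|| <= 3 * exp(-1.2800 * 0.9100)
= 3 * exp(-1.1648)
= 3 * 0.3120
= 0.9360

0.9360


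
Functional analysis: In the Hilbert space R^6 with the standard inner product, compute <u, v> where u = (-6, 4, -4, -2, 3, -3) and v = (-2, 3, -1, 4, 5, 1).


Computing the standard inner product <u, v> = sum u_i * v_i
= -6*-2 + 4*3 + -4*-1 + -2*4 + 3*5 + -3*1
= 12 + 12 + 4 + -8 + 15 + -3
= 32

32


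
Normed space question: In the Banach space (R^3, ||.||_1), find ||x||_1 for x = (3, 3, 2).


The l^1 norm equals the sum of absolute values of all components.
||x||_1 = 3 + 3 + 2
= 8

8.0000


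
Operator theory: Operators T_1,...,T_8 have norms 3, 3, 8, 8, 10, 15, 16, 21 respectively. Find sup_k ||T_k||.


By the Uniform Boundedness Principle, the supremum of norms is finite.
sup_k ||T_k|| = max(3, 3, 8, 8, 10, 15, 16, 21) = 21

21


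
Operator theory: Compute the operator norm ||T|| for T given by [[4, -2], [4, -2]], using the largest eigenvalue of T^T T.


A^T A = [[32, -16], [-16, 8]]
trace(A^T A) = 40, det(A^T A) = 0
discriminant = 40^2 - 4*0 = 1600
Largest eigenvalue of A^T A = (trace + sqrt(disc))/2 = 40.0000
||T|| = sqrt(40.0000) = 6.3246

6.3246


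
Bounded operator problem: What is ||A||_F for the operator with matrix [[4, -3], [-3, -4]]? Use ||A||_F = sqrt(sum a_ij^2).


||A||_F^2 = sum a_ij^2
= 4^2 + (-3)^2 + (-3)^2 + (-4)^2
= 16 + 9 + 9 + 16 = 50
||A||_F = sqrt(50) = 7.0711

7.0711


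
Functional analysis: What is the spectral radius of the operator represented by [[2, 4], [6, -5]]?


For a 2x2 matrix, eigenvalues satisfy lambda^2 - (trace)*lambda + det = 0
trace = 2 + -5 = -3
det = 2*-5 - 4*6 = -34
discriminant = (-3)^2 - 4*(-34) = 145
spectral radius = max |eigenvalue| = 7.5208

7.5208


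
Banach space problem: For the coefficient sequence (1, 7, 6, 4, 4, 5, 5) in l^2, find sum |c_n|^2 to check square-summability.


sum |c_n|^2 = 1^2 + 7^2 + 6^2 + 4^2 + 4^2 + 5^2 + 5^2
= 1 + 49 + 36 + 16 + 16 + 25 + 25
= 168

168


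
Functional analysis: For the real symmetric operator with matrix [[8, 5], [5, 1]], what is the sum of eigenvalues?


For a self-adjoint (symmetric) matrix, the eigenvalues are real.
The sum of eigenvalues equals the trace of the matrix.
trace = 8 + 1 = 9

9


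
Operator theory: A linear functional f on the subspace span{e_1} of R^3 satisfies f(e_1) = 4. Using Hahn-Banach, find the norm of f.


The norm of f is given by ||f|| = sup_{||x||=1} |f(x)|.
On span{e_1}, ||e_1|| = 1, so ||f|| = |f(e_1)| / ||e_1||
= |4| / 1 = 4.0000

4.0000


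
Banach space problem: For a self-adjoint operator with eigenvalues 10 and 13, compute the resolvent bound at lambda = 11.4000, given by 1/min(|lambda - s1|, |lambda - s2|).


dist(11.4000, {10, 13}) = min(|11.4000 - 10|, |11.4000 - 13|)
= min(1.4000, 1.6000) = 1.4000
Resolvent bound = 1/1.4000 = 0.7143

0.7143


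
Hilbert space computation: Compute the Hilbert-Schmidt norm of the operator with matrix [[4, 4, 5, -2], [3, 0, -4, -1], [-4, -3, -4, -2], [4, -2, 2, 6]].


The Hilbert-Schmidt norm is sqrt(sum of squares of all entries).
Sum of squares = 4^2 + 4^2 + 5^2 + (-2)^2 + 3^2 + 0^2 + (-4)^2 + (-1)^2 + (-4)^2 + (-3)^2 + (-4)^2 + (-2)^2 + 4^2 + (-2)^2 + 2^2 + 6^2
= 16 + 16 + 25 + 4 + 9 + 0 + 16 + 1 + 16 + 9 + 16 + 4 + 16 + 4 + 4 + 36 = 192
||T||_HS = sqrt(192) = 13.8564

13.8564


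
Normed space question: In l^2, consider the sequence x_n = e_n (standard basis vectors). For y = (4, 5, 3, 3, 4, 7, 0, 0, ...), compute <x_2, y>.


x_2 = e_2 is the standard basis vector with 1 in position 2.
<x_2, y> = y_2 = 5
As n -> infinity, <x_n, y> -> 0, confirming weak convergence of (x_n) to 0.

5


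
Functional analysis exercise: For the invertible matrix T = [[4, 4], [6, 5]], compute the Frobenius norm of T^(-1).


det(T) = 4*5 - 4*6 = -4
T^(-1) = (1/-4) * [[5, -4], [-6, 4]] = [[-1.2500, 1.0000], [1.5000, -1.0000]]
||T^(-1)||_F^2 = (-1.2500)^2 + 1.0000^2 + 1.5000^2 + (-1.0000)^2 = 5.8125
||T^(-1)||_F = sqrt(5.8125) = 2.4109

2.4109


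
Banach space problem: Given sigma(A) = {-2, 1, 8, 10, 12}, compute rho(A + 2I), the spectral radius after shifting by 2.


Spectrum of A + 2I = {0, 3, 10, 12, 14}
Spectral radius = max |lambda| over the shifted spectrum
= max(0, 3, 10, 12, 14) = 14

14


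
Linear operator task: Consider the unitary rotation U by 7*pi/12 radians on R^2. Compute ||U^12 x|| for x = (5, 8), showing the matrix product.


U is a rotation by theta = 7*pi/12
U^12 = rotation by 12*theta = 84*pi/12 = 12*pi/12 (mod 2*pi)
cos(12*pi/12) = -1.0000, sin(12*pi/12) = 0.0000
U^12 x = (-1.0000 * 5 - 0.0000 * 8, 0.0000 * 5 + -1.0000 * 8)
= (-5.0000, -8.0000)
||U^12 x|| = sqrt((-5.0000)^2 + (-8.0000)^2) = sqrt(89.0000) = 9.4340

9.4340


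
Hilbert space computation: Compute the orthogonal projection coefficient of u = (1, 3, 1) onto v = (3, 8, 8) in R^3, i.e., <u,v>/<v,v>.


Computing <u,v> = 1*3 + 3*8 + 1*8 = 35
Computing <v,v> = 3^2 + 8^2 + 8^2 = 137
Projection coefficient = 35/137 = 0.2555

0.2555


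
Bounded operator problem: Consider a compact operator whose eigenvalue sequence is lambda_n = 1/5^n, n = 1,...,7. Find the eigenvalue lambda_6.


The eigenvalue formula gives lambda_6 = 1/5^6
= 1/15625
= 6.4000e-05

6.4000e-05


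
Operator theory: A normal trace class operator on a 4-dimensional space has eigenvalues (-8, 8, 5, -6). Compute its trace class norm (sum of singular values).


For a normal operator, singular values equal |eigenvalues|.
Trace norm = sum |lambda_i| = 8 + 8 + 5 + 6
= 27

27


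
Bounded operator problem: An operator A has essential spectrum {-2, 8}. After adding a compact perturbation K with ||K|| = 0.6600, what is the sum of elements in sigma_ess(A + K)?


By Weyl's theorem, the essential spectrum is invariant under compact perturbations.
sigma_ess(A + K) = sigma_ess(A) = {-2, 8}
Sum = -2 + 8 = 6

6


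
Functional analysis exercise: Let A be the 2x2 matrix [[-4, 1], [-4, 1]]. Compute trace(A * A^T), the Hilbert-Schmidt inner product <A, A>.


trace(A * A^T) = sum of squares of all entries
= (-4)^2 + 1^2 + (-4)^2 + 1^2
= 16 + 1 + 16 + 1
= 34

34


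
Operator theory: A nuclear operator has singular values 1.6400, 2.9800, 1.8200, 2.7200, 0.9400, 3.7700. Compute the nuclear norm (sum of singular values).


The nuclear norm is the sum of all singular values.
||T||_1 = 1.6400 + 2.9800 + 1.8200 + 2.7200 + 0.9400 + 3.7700
= 13.8700

13.8700


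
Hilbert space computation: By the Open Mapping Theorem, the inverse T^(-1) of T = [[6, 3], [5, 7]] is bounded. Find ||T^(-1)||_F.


det(T) = 6*7 - 3*5 = 27
T^(-1) = (1/27) * [[7, -3], [-5, 6]] = [[0.2593, -0.1111], [-0.1852, 0.2222]]
||T^(-1)||_F^2 = 0.2593^2 + (-0.1111)^2 + (-0.1852)^2 + 0.2222^2 = 0.1632
||T^(-1)||_F = sqrt(0.1632) = 0.4040

0.4040


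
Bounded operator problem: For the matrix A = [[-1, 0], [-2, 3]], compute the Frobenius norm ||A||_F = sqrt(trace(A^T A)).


||A||_F^2 = sum a_ij^2
= (-1)^2 + 0^2 + (-2)^2 + 3^2
= 1 + 0 + 4 + 9 = 14
||A||_F = sqrt(14) = 3.7417

3.7417


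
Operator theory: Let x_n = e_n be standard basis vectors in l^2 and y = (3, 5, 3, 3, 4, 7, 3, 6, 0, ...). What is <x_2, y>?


x_2 = e_2 is the standard basis vector with 1 in position 2.
<x_2, y> = y_2 = 5
As n -> infinity, <x_n, y> -> 0, confirming weak convergence of (x_n) to 0.

5


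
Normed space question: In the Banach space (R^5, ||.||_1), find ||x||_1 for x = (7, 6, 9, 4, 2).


The l^1 norm equals the sum of absolute values of all components.
||x||_1 = 7 + 6 + 9 + 4 + 2
= 28

28.0000


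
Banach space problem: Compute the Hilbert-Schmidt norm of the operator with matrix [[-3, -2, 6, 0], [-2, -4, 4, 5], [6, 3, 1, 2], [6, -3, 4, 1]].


The Hilbert-Schmidt norm is sqrt(sum of squares of all entries).
Sum of squares = (-3)^2 + (-2)^2 + 6^2 + 0^2 + (-2)^2 + (-4)^2 + 4^2 + 5^2 + 6^2 + 3^2 + 1^2 + 2^2 + 6^2 + (-3)^2 + 4^2 + 1^2
= 9 + 4 + 36 + 0 + 4 + 16 + 16 + 25 + 36 + 9 + 1 + 4 + 36 + 9 + 16 + 1 = 222
||T||_HS = sqrt(222) = 14.8997

14.8997


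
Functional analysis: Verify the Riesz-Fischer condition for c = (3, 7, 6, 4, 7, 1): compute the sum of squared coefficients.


sum |c_n|^2 = 3^2 + 7^2 + 6^2 + 4^2 + 7^2 + 1^2
= 9 + 49 + 36 + 16 + 49 + 1
= 160

160


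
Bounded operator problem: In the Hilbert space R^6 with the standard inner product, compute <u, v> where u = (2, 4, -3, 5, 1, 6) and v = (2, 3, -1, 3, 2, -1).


Computing the standard inner product <u, v> = sum u_i * v_i
= 2*2 + 4*3 + -3*-1 + 5*3 + 1*2 + 6*-1
= 4 + 12 + 3 + 15 + 2 + -6
= 30

30


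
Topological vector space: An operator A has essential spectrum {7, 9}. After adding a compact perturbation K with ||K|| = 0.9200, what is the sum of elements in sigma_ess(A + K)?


By Weyl's theorem, the essential spectrum is invariant under compact perturbations.
sigma_ess(A + K) = sigma_ess(A) = {7, 9}
Sum = 7 + 9 = 16

16


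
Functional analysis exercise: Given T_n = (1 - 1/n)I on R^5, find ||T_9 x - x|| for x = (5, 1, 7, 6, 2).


T_9 x - x = (1 - 1/9)x - x = -x/9
||x|| = sqrt(115) = 10.7238
||T_9 x - x|| = ||x||/9 = 10.7238/9 = 1.1915

1.1915


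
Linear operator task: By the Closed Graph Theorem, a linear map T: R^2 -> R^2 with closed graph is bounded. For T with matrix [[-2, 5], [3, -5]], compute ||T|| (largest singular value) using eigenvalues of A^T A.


A^T A = [[13, -25], [-25, 50]]
trace(A^T A) = 63, det(A^T A) = 25
discriminant = 63^2 - 4*25 = 3869
Largest eigenvalue of A^T A = (trace + sqrt(disc))/2 = 62.6006
||T|| = sqrt(62.6006) = 7.9121

7.9121


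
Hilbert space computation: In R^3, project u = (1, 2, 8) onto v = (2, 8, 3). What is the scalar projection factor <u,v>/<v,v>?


Computing <u,v> = 1*2 + 2*8 + 8*3 = 42
Computing <v,v> = 2^2 + 8^2 + 3^2 = 77
Projection coefficient = 42/77 = 0.5455

0.5455


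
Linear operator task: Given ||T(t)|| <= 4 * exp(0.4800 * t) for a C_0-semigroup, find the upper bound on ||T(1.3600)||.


||T(1.3600)|| <= 4 * exp(0.4800 * 1.3600)
= 4 * exp(0.6528)
= 4 * 1.9209
= 7.6836

7.6836


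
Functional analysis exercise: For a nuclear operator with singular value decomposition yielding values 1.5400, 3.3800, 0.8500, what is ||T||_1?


The nuclear norm is the sum of all singular values.
||T||_1 = 1.5400 + 3.3800 + 0.8500
= 5.7700

5.7700


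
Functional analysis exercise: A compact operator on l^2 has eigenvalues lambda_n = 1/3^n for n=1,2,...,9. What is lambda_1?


The eigenvalue formula gives lambda_1 = 1/3^1
= 1/3
= 0.3333

0.3333


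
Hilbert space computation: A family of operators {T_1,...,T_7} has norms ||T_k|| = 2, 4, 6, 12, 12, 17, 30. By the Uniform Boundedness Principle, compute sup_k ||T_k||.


By the Uniform Boundedness Principle, the supremum of norms is finite.
sup_k ||T_k|| = max(2, 4, 6, 12, 12, 17, 30) = 30

30


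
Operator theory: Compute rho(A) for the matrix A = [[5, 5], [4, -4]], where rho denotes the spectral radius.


For a 2x2 matrix, eigenvalues satisfy lambda^2 - (trace)*lambda + det = 0
trace = 5 + -4 = 1
det = 5*-4 - 5*4 = -40
discriminant = 1^2 - 4*(-40) = 161
spectral radius = max |eigenvalue| = 6.8443

6.8443


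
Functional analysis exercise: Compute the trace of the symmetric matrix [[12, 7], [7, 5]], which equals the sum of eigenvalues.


For a self-adjoint (symmetric) matrix, the eigenvalues are real.
The sum of eigenvalues equals the trace of the matrix.
trace = 12 + 5 = 17

17


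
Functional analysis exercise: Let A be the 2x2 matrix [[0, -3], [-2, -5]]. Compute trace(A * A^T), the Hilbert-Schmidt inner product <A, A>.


trace(A * A^T) = sum of squares of all entries
= 0^2 + (-3)^2 + (-2)^2 + (-5)^2
= 0 + 9 + 4 + 25
= 38

38


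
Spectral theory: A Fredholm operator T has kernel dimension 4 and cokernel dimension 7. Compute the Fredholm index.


The Fredholm index is defined as ind(T) = dim(ker T) - dim(coker T)
= 4 - 7
= -3

-3


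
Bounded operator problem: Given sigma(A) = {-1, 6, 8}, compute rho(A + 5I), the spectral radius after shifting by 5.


Spectrum of A + 5I = {4, 11, 13}
Spectral radius = max |lambda| over the shifted spectrum
= max(4, 11, 13) = 13

13


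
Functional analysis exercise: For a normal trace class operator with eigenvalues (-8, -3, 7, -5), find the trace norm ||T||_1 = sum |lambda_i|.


For a normal operator, singular values equal |eigenvalues|.
Trace norm = sum |lambda_i| = 8 + 3 + 7 + 5
= 23

23


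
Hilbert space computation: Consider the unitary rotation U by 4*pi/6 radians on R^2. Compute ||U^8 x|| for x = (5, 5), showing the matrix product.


U is a rotation by theta = 4*pi/6
U^8 = rotation by 8*theta = 32*pi/6 = 8*pi/6 (mod 2*pi)
cos(8*pi/6) = -0.5000, sin(8*pi/6) = -0.8660
U^8 x = (-0.5000 * 5 - -0.8660 * 5, -0.8660 * 5 + -0.5000 * 5)
= (1.8301, -6.8301)
||U^8 x|| = sqrt(1.8301^2 + (-6.8301)^2) = sqrt(50.0000) = 7.0711

7.0711


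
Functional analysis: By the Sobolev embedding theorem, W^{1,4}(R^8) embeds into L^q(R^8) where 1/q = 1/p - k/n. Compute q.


Using the Sobolev embedding formula: 1/q = 1/p - k/n
1/q = 1/4 - 1/8 = 1/8
q = 1/(1/8) = 8

8.0000


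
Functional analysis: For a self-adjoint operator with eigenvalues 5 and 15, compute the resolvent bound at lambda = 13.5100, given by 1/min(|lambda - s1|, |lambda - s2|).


dist(13.5100, {5, 15}) = min(|13.5100 - 5|, |13.5100 - 15|)
= min(8.5100, 1.4900) = 1.4900
Resolvent bound = 1/1.4900 = 0.6711

0.6711


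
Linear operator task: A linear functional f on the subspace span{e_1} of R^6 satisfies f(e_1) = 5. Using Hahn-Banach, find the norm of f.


The norm of f is given by ||f|| = sup_{||x||=1} |f(x)|.
On span{e_1}, ||e_1|| = 1, so ||f|| = |f(e_1)| / ||e_1||
= |5| / 1 = 5.0000

5.0000


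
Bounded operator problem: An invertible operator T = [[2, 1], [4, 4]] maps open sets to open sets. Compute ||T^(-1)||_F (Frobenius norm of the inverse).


det(T) = 2*4 - 1*4 = 4
T^(-1) = (1/4) * [[4, -1], [-4, 2]] = [[1.0000, -0.2500], [-1.0000, 0.5000]]
||T^(-1)||_F^2 = 1.0000^2 + (-0.2500)^2 + (-1.0000)^2 + 0.5000^2 = 2.3125
||T^(-1)||_F = sqrt(2.3125) = 1.5207

1.5207


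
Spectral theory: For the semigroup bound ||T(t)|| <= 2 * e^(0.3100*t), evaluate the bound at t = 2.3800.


||T(2.3800)|| <= 2 * exp(0.3100 * 2.3800)
= 2 * exp(0.7378)
= 2 * 2.0913
= 4.1827

4.1827


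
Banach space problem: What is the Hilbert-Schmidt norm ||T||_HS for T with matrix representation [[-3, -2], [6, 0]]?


The Hilbert-Schmidt norm is sqrt(sum of squares of all entries).
Sum of squares = (-3)^2 + (-2)^2 + 6^2 + 0^2
= 9 + 4 + 36 + 0 = 49
||T||_HS = sqrt(49) = 7.0000

7.0000


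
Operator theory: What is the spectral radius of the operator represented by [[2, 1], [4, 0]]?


For a 2x2 matrix, eigenvalues satisfy lambda^2 - (trace)*lambda + det = 0
trace = 2 + 0 = 2
det = 2*0 - 1*4 = -4
discriminant = 2^2 - 4*(-4) = 20
spectral radius = max |eigenvalue| = 3.2361

3.2361


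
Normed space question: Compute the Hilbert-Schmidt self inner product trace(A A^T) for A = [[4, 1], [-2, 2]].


trace(A * A^T) = sum of squares of all entries
= 4^2 + 1^2 + (-2)^2 + 2^2
= 16 + 1 + 4 + 4
= 25

25


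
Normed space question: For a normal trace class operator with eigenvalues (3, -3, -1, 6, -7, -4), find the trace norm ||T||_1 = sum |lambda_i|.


For a normal operator, singular values equal |eigenvalues|.
Trace norm = sum |lambda_i| = 3 + 3 + 1 + 6 + 7 + 4
= 24

24


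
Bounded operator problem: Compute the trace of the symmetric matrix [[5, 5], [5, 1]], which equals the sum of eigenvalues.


For a self-adjoint (symmetric) matrix, the eigenvalues are real.
The sum of eigenvalues equals the trace of the matrix.
trace = 5 + 1 = 6

6


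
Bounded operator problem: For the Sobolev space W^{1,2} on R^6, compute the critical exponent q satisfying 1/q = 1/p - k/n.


Using the Sobolev embedding formula: 1/q = 1/p - k/n
1/q = 1/2 - 1/6 = 1/3
q = 1/(1/3) = 3

3.0000


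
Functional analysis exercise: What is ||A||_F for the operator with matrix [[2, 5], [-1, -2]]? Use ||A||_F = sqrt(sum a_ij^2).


||A||_F^2 = sum a_ij^2
= 2^2 + 5^2 + (-1)^2 + (-2)^2
= 4 + 25 + 1 + 4 = 34
||A||_F = sqrt(34) = 5.8310

5.8310


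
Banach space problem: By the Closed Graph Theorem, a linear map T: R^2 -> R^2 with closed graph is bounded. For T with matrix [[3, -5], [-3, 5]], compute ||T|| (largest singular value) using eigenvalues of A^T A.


A^T A = [[18, -30], [-30, 50]]
trace(A^T A) = 68, det(A^T A) = 0
discriminant = 68^2 - 4*0 = 4624
Largest eigenvalue of A^T A = (trace + sqrt(disc))/2 = 68.0000
||T|| = sqrt(68.0000) = 8.2462

8.2462


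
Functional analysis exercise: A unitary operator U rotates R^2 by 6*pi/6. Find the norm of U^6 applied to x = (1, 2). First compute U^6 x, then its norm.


U is a rotation by theta = 6*pi/6
U^6 = rotation by 6*theta = 36*pi/6 = 0*pi/6 (mod 2*pi)
cos(0*pi/6) = 1.0000, sin(0*pi/6) = 0.0000
U^6 x = (1.0000 * 1 - 0.0000 * 2, 0.0000 * 1 + 1.0000 * 2)
= (1.0000, 2.0000)
||U^6 x|| = sqrt(1.0000^2 + 2.0000^2) = sqrt(5.0000) = 2.2361

2.2361


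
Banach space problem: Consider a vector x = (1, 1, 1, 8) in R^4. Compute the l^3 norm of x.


The l^3 norm = (sum |x_i|^3)^(1/3)
Sum of 3th powers = 1 + 1 + 1 + 512 = 515
||x||_3 = (515)^(1/3) = 8.0156

8.0156


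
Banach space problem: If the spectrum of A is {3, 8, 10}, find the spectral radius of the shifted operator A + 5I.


Spectrum of A + 5I = {8, 13, 15}
Spectral radius = max |lambda| over the shifted spectrum
= max(8, 13, 15) = 15

15


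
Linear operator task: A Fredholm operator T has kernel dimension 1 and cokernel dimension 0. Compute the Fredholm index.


The Fredholm index is defined as ind(T) = dim(ker T) - dim(coker T)
= 1 - 0
= 1

1


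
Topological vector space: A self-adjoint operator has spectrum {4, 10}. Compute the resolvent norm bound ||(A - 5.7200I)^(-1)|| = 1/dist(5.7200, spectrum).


dist(5.7200, {4, 10}) = min(|5.7200 - 4|, |5.7200 - 10|)
= min(1.7200, 4.2800) = 1.7200
Resolvent bound = 1/1.7200 = 0.5814

0.5814


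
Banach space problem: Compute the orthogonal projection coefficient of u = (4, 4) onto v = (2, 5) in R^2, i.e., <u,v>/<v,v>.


Computing <u,v> = 4*2 + 4*5 = 28
Computing <v,v> = 2^2 + 5^2 = 29
Projection coefficient = 28/29 = 0.9655

0.9655


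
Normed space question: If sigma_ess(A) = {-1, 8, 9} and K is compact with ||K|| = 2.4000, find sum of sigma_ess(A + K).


By Weyl's theorem, the essential spectrum is invariant under compact perturbations.
sigma_ess(A + K) = sigma_ess(A) = {-1, 8, 9}
Sum = -1 + 8 + 9 = 16

16


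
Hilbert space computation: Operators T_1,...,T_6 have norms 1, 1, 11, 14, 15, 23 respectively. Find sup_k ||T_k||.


By the Uniform Boundedness Principle, the supremum of norms is finite.
sup_k ||T_k|| = max(1, 1, 11, 14, 15, 23) = 23

23


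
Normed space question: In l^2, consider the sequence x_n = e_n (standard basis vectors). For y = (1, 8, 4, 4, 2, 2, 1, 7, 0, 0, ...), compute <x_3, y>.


x_3 = e_3 is the standard basis vector with 1 in position 3.
<x_3, y> = y_3 = 4
As n -> infinity, <x_n, y> -> 0, confirming weak convergence of (x_n) to 0.

4


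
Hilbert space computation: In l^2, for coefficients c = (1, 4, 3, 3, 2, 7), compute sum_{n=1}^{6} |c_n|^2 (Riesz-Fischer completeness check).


sum |c_n|^2 = 1^2 + 4^2 + 3^2 + 3^2 + 2^2 + 7^2
= 1 + 16 + 9 + 9 + 4 + 49
= 88

88


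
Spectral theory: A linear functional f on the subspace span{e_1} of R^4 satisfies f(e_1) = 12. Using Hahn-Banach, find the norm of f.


The norm of f is given by ||f|| = sup_{||x||=1} |f(x)|.
On span{e_1}, ||e_1|| = 1, so ||f|| = |f(e_1)| / ||e_1||
= |12| / 1 = 12.0000

12.0000


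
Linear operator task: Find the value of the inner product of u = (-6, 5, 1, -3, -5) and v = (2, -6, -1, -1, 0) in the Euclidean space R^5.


Computing the standard inner product <u, v> = sum u_i * v_i
= -6*2 + 5*-6 + 1*-1 + -3*-1 + -5*0
= -12 + -30 + -1 + 3 + 0
= -40

-40


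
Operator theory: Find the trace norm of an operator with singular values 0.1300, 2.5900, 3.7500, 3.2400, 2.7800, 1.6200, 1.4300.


The nuclear norm is the sum of all singular values.
||T||_1 = 0.1300 + 2.5900 + 3.7500 + 3.2400 + 2.7800 + 1.6200 + 1.4300
= 15.5400

15.5400


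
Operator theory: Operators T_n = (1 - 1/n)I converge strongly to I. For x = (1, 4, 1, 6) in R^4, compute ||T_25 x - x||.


T_25 x - x = (1 - 1/25)x - x = -x/25
||x|| = sqrt(54) = 7.3485
||T_25 x - x|| = ||x||/25 = 7.3485/25 = 0.2939

0.2939


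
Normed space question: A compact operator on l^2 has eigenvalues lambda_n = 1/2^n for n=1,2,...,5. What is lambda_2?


The eigenvalue formula gives lambda_2 = 1/2^2
= 1/4
= 0.2500

0.2500


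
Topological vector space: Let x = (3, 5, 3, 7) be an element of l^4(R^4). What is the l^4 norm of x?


The l^4 norm = (sum |x_i|^4)^(1/4)
Sum of 4th powers = 81 + 625 + 81 + 2401 = 3188
||x||_4 = (3188)^(1/4) = 7.5141

7.5141


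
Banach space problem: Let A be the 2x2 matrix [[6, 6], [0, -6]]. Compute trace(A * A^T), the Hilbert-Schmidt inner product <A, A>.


trace(A * A^T) = sum of squares of all entries
= 6^2 + 6^2 + 0^2 + (-6)^2
= 36 + 36 + 0 + 36
= 108

108


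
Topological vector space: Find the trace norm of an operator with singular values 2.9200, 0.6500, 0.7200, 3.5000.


The nuclear norm is the sum of all singular values.
||T||_1 = 2.9200 + 0.6500 + 0.7200 + 3.5000
= 7.7900

7.7900


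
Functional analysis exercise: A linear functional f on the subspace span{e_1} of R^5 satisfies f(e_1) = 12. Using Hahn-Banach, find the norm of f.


The norm of f is given by ||f|| = sup_{||x||=1} |f(x)|.
On span{e_1}, ||e_1|| = 1, so ||f|| = |f(e_1)| / ||e_1||
= |12| / 1 = 12.0000

12.0000


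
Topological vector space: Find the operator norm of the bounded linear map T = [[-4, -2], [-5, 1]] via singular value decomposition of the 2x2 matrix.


A^T A = [[41, 3], [3, 5]]
trace(A^T A) = 46, det(A^T A) = 196
discriminant = 46^2 - 4*196 = 1332
Largest eigenvalue of A^T A = (trace + sqrt(disc))/2 = 41.2483
||T|| = sqrt(41.2483) = 6.4225

6.4225
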